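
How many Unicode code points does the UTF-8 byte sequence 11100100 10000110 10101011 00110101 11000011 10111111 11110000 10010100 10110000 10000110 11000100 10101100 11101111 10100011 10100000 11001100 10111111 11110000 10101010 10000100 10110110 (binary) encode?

Byte at offset 0: 0xE4 = 11100100 → 3-byte char (#1). Advance 3.
Byte at offset 3: 0x35 = 00110101 → 1-byte char (#2). Advance 1.
Byte at offset 4: 0xC3 = 11000011 → 2-byte char (#3). Advance 2.
Byte at offset 6: 0xF0 = 11110000 → 4-byte char (#4). Advance 4.
Byte at offset 10: 0xC4 = 11000100 → 2-byte char (#5). Advance 2.
Byte at offset 12: 0xEF = 11101111 → 3-byte char (#6). Advance 3.
Byte at offset 15: 0xCC = 11001100 → 2-byte char (#7). Advance 2.
Byte at offset 17: 0xF0 = 11110000 → 4-byte char (#8). Advance 4.
Reached end at offset 21 after 8 code points.

8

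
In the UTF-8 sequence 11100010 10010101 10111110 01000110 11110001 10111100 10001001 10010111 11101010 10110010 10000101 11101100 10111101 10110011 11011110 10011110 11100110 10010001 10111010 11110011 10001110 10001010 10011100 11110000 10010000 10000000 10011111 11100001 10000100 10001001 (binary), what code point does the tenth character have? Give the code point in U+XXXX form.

Offset 0: leading byte 0xE2 = 11100010 → 3-byte char #1 = E2 95 BE.
Offset 3: leading byte 0x46 = 01000110 → 1-byte char #2 = 46.
Offset 4: leading byte 0xF1 = 11110001 → 4-byte char #3 = F1 BC 89 97.
Offset 8: leading byte 0xEA = 11101010 → 3-byte char #4 = EA B2 85.
Offset 11: leading byte 0xEC = 11101100 → 3-byte char #5 = EC BD B3.
Offset 14: leading byte 0xDE = 11011110 → 2-byte char #6 = DE 9E.
Offset 16: leading byte 0xE6 = 11100110 → 3-byte char #7 = E6 91 BA.
Offset 19: leading byte 0xF3 = 11110011 → 4-byte char #8 = F3 8E 8A 9C.
Offset 23: leading byte 0xF0 = 11110000 → 4-byte char #9 = F0 90 80 9F.
Offset 27: leading byte 0xE1 = 11100001 → 3-byte char #10 = E1 84 89.
Leading byte 0xE1 = 11100001 matches 1110xxxx → 3-byte sequence.
Byte 1: 0xE1 = 11100001, payload 0001 (4 bits).
Byte 2: 0x84 = 10000100 (10xxxxxx ✓), payload 000100.
Byte 3: 0x89 = 10001001 (10xxxxxx ✓), payload 001001.
Concatenate: 0001000100001001 = 0x1109 (16 bits → U+1109).

U+1109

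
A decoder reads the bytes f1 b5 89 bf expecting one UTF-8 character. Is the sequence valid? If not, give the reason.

Leading byte 0xF1 = 11110001 → 4-byte form.
Continuation bytes 0xB5=10110101, 0x89=10001001, 0xBF=10111111 all match 10xxxxxx.
Decoded value 0x7527F is ≥ 0x10000 (shortest form) and not a surrogate.

valid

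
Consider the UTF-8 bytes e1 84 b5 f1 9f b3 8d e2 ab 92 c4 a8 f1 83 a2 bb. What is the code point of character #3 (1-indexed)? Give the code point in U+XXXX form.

U+2AD2

Offset 0: leading byte 0xE1 = 11100001 → 3-byte char #1 = E1 84 B5.
Offset 3: leading byte 0xF1 = 11110001 → 4-byte char #2 = F1 9F B3 8D.
Offset 7: leading byte 0xE2 = 11100010 → 3-byte char #3 = E2 AB 92.
Leading byte 0xE2 = 11100010 matches 1110xxxx → 3-byte sequence.
Byte 1: 0xE2 = 11100010, payload 0010 (4 bits).
Byte 2: 0xAB = 10101011 (10xxxxxx ✓), payload 101011.
Byte 3: 0x92 = 10010010 (10xxxxxx ✓), payload 010010.
Concatenate: 0010101011010010 = 0x2AD2 (16 bits → U+2AD2).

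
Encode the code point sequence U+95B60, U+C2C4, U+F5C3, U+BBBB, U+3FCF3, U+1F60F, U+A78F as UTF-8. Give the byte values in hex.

U+95B60: 4-byte form → F2 95 AD A0.
U+C2C4: 3-byte form → EC 8B 84.
U+F5C3: 3-byte form → EF 97 83.
U+BBBB: 3-byte form → EB AE BB.
U+3FCF3: 4-byte form → F0 BF B3 B3.
U+1F60F: 4-byte form → F0 9F 98 8F.
U+A78F: 3-byte form → EA 9E 8F.
Concatenated (24 bytes): F2 95 AD A0 EC 8B 84 EF 97 83 EB AE BB F0 BF B3 B3 F0 9F 98 8F EA 9E 8F.

F2 95 AD A0 EC 8B 84 EF 97 83 EB AE BB F0 BF B3 B3 F0 9F 98 8F EA 9E 8F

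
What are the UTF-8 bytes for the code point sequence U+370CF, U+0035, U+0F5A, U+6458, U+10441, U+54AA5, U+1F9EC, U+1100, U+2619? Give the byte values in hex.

U+370CF: 4-byte form → F0 B7 83 8F.
U+0035: 1-byte form → 35.
U+0F5A: 3-byte form → E0 BD 9A.
U+6458: 3-byte form → E6 91 98.
U+10441: 4-byte form → F0 90 91 81.
U+54AA5: 4-byte form → F1 94 AA A5.
U+1F9EC: 4-byte form → F0 9F A7 AC.
U+1100: 3-byte form → E1 84 80.
U+2619: 3-byte form → E2 98 99.
Concatenated (29 bytes): F0 B7 83 8F 35 E0 BD 9A E6 91 98 F0 90 91 81 F1 94 AA A5 F0 9F A7 AC E1 84 80 E2 98 99.

F0 B7 83 8F 35 E0 BD 9A E6 91 98 F0 90 91 81 F1 94 AA A5 F0 9F A7 AC E1 84 80 E2 98 99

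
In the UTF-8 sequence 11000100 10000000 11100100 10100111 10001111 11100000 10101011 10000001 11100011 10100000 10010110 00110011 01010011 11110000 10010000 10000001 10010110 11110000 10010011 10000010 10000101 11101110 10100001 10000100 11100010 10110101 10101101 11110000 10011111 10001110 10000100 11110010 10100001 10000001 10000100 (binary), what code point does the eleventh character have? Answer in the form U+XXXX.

Offset 0: leading byte 0xC4 = 11000100 → 2-byte char #1 = C4 80.
Offset 2: leading byte 0xE4 = 11100100 → 3-byte char #2 = E4 A7 8F.
Offset 5: leading byte 0xE0 = 11100000 → 3-byte char #3 = E0 AB 81.
Offset 8: leading byte 0xE3 = 11100011 → 3-byte char #4 = E3 A0 96.
Offset 11: leading byte 0x33 = 00110011 → 1-byte char #5 = 33.
Offset 12: leading byte 0x53 = 01010011 → 1-byte char #6 = 53.
Offset 13: leading byte 0xF0 = 11110000 → 4-byte char #7 = F0 90 81 96.
Offset 17: leading byte 0xF0 = 11110000 → 4-byte char #8 = F0 93 82 85.
Offset 21: leading byte 0xEE = 11101110 → 3-byte char #9 = EE A1 84.
Offset 24: leading byte 0xE2 = 11100010 → 3-byte char #10 = E2 B5 AD.
Offset 27: leading byte 0xF0 = 11110000 → 4-byte char #11 = F0 9F 8E 84.
Leading byte 0xF0 = 11110000 matches 11110xxx → 4-byte sequence.
Byte 1: 0xF0 = 11110000, payload 000 (3 bits).
Byte 2: 0x9F = 10011111 (10xxxxxx ✓), payload 011111.
Byte 3: 0x8E = 10001110 (10xxxxxx ✓), payload 001110.
Byte 4: 0x84 = 10000100 (10xxxxxx ✓), payload 000100.
Concatenate: 000011111001110000100 = 0x1F384 (21 bits → U+1F384).

U+1F384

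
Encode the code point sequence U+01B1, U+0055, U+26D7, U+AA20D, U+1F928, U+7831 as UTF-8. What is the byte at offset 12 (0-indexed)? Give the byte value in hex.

0xA4

U+01B1 → 2-byte form C6 B1 at offsets 0–1.
U+0055 → 1-byte form 55 at offsets 2–2.
U+26D7 → 3-byte form E2 9B 97 at offsets 3–5.
U+AA20D → 4-byte form F2 AA 88 8D at offsets 6–9.
U+1F928 → 4-byte form F0 9F A4 A8 at offsets 10–13.
Offset 12 falls in char 5's range; it's byte 3 of F0 9F A4 A8 = 0xA4.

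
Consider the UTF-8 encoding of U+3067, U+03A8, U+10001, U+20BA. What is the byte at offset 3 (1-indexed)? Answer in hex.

0xA7

1-indexed offset 3 is 0-indexed offset 2.
U+3067 → 3-byte form E3 81 A7 at offsets 0–2.
Offset 2 falls in char 1's range; it's byte 3 of E3 81 A7 = 0xA7.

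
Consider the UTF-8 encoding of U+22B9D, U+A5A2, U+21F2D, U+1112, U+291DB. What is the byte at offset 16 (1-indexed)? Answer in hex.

1-indexed offset 16 is 0-indexed offset 15.
U+22B9D → 4-byte form F0 A2 AE 9D at offsets 0–3.
U+A5A2 → 3-byte form EA 96 A2 at offsets 4–6.
U+21F2D → 4-byte form F0 A1 BC AD at offsets 7–10.
U+1112 → 3-byte form E1 84 92 at offsets 11–13.
U+291DB → 4-byte form F0 A9 87 9B at offsets 14–17.
Offset 15 falls in char 5's range; it's byte 2 of F0 A9 87 9B = 0xA9.

0xA9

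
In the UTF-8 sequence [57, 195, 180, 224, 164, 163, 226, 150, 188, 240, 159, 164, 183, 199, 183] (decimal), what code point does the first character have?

Offset 0: leading byte 0x39 = 00111001 → 1-byte char #1 = 39.
Leading byte 0x39 = 00111001 matches 0xxxxxxx → 1-byte sequence.
Byte 1: 0x39 = 00111001, payload 0111001 (7 bits).
Concatenate: 0111001 = 0x39 (7 bits → U+0039).

U+0039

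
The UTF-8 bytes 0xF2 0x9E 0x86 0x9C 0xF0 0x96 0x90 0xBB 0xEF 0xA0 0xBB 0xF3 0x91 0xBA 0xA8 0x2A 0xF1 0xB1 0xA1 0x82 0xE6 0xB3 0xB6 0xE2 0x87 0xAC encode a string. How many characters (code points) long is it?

Byte at offset 0: 0xF2 = 11110010 → 4-byte char (#1). Advance 4.
Byte at offset 4: 0xF0 = 11110000 → 4-byte char (#2). Advance 4.
Byte at offset 8: 0xEF = 11101111 → 3-byte char (#3). Advance 3.
Byte at offset 11: 0xF3 = 11110011 → 4-byte char (#4). Advance 4.
Byte at offset 15: 0x2A = 00101010 → 1-byte char (#5). Advance 1.
Byte at offset 16: 0xF1 = 11110001 → 4-byte char (#6). Advance 4.
Byte at offset 20: 0xE6 = 11100110 → 3-byte char (#7). Advance 3.
Byte at offset 23: 0xE2 = 11100010 → 3-byte char (#8). Advance 3.
Reached end at offset 26 after 8 code points.

8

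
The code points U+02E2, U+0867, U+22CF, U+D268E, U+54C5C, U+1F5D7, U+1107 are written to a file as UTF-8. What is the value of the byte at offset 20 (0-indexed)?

0xE1

U+02E2 → 2-byte form CB A2 at offsets 0–1.
U+0867 → 3-byte form E0 A1 A7 at offsets 2–4.
U+22CF → 3-byte form E2 8B 8F at offsets 5–7.
U+D268E → 4-byte form F3 92 9A 8E at offsets 8–11.
U+54C5C → 4-byte form F1 94 B1 9C at offsets 12–15.
U+1F5D7 → 4-byte form F0 9F 97 97 at offsets 16–19.
U+1107 → 3-byte form E1 84 87 at offsets 20–22.
Offset 20 falls in char 7's range; it's byte 1 of E1 84 87 = 0xE1.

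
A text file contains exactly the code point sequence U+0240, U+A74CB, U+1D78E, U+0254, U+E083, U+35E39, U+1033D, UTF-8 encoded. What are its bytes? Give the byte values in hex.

U+0240: 2-byte form → C9 80.
U+A74CB: 4-byte form → F2 A7 93 8B.
U+1D78E: 4-byte form → F0 9D 9E 8E.
U+0254: 2-byte form → C9 94.
U+E083: 3-byte form → EE 82 83.
U+35E39: 4-byte form → F0 B5 B8 B9.
U+1033D: 4-byte form → F0 90 8C BD.
Concatenated (23 bytes): C9 80 F2 A7 93 8B F0 9D 9E 8E C9 94 EE 82 83 F0 B5 B8 B9 F0 90 8C BD.

C9 80 F2 A7 93 8B F0 9D 9E 8E C9 94 EE 82 83 F0 B5 B8 B9 F0 90 8C BD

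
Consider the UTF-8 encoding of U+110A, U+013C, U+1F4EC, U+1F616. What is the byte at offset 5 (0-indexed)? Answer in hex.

0xF0

U+110A → 3-byte form E1 84 8A at offsets 0–2.
U+013C → 2-byte form C4 BC at offsets 3–4.
U+1F4EC → 4-byte form F0 9F 93 AC at offsets 5–8.
Offset 5 falls in char 3's range; it's byte 1 of F0 9F 93 AC = 0xF0.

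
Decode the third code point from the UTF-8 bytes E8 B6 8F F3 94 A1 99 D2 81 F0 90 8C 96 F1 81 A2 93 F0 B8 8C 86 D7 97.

Offset 0: leading byte 0xE8 = 11101000 → 3-byte char #1 = E8 B6 8F.
Offset 3: leading byte 0xF3 = 11110011 → 4-byte char #2 = F3 94 A1 99.
Offset 7: leading byte 0xD2 = 11010010 → 2-byte char #3 = D2 81.
Leading byte 0xD2 = 11010010 matches 110xxxxx → 2-byte sequence.
Byte 1: 0xD2 = 11010010, payload 10010 (5 bits).
Byte 2: 0x81 = 10000001 (10xxxxxx ✓), payload 000001.
Concatenate: 10010000001 = 0x481 (11 bits → U+0481).

U+0481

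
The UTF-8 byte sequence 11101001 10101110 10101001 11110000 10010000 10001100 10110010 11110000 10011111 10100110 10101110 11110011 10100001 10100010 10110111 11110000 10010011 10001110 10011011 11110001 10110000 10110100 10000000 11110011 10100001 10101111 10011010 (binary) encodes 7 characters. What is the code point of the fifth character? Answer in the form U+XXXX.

U+1339B

Offset 0: leading byte 0xE9 = 11101001 → 3-byte char #1 = E9 AE A9.
Offset 3: leading byte 0xF0 = 11110000 → 4-byte char #2 = F0 90 8C B2.
Offset 7: leading byte 0xF0 = 11110000 → 4-byte char #3 = F0 9F A6 AE.
Offset 11: leading byte 0xF3 = 11110011 → 4-byte char #4 = F3 A1 A2 B7.
Offset 15: leading byte 0xF0 = 11110000 → 4-byte char #5 = F0 93 8E 9B.
Leading byte 0xF0 = 11110000 matches 11110xxx → 4-byte sequence.
Byte 1: 0xF0 = 11110000, payload 000 (3 bits).
Byte 2: 0x93 = 10010011 (10xxxxxx ✓), payload 010011.
Byte 3: 0x8E = 10001110 (10xxxxxx ✓), payload 001110.
Byte 4: 0x9B = 10011011 (10xxxxxx ✓), payload 011011.
Concatenate: 000010011001110011011 = 0x1339B (21 bits → U+1339B).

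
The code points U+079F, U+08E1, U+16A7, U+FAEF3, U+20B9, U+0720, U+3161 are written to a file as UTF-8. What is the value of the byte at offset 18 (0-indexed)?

U+079F → 2-byte form DE 9F at offsets 0–1.
U+08E1 → 3-byte form E0 A3 A1 at offsets 2–4.
U+16A7 → 3-byte form E1 9A A7 at offsets 5–7.
U+FAEF3 → 4-byte form F3 BA BB B3 at offsets 8–11.
U+20B9 → 3-byte form E2 82 B9 at offsets 12–14.
U+0720 → 2-byte form DC A0 at offsets 15–16.
U+3161 → 3-byte form E3 85 A1 at offsets 17–19.
Offset 18 falls in char 7's range; it's byte 2 of E3 85 A1 = 0x85.

0x85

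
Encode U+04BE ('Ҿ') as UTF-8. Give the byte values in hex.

U+04BE = 0x4BE = 1214 decimal. In range U+0080–U+07FF → 2-byte form: 110xxxxx 10xxxxxx.
Binary (11 bits): 10010111110.
Split 5+6: 10010 | 111110.
Byte 1: 11010010 = 0xD2.
Byte 2: 10111110 = 0xBE.

D2 BE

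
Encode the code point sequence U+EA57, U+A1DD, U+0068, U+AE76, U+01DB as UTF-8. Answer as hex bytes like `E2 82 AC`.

EE A9 97 EA 87 9D 68 EA B9 B6 C7 9B

U+EA57: 3-byte form → EE A9 97.
U+A1DD: 3-byte form → EA 87 9D.
U+0068: 1-byte form → 68.
U+AE76: 3-byte form → EA B9 B6.
U+01DB: 2-byte form → C7 9B.
Concatenated (12 bytes): EE A9 97 EA 87 9D 68 EA B9 B6 C7 9B.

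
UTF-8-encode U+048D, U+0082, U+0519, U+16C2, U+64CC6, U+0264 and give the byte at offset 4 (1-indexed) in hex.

0x82

1-indexed offset 4 is 0-indexed offset 3.
U+048D → 2-byte form D2 8D at offsets 0–1.
U+0082 → 2-byte form C2 82 at offsets 2–3.
Offset 3 falls in char 2's range; it's byte 2 of C2 82 = 0x82.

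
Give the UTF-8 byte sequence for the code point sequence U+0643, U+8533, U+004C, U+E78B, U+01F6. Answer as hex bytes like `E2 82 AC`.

D9 83 E8 94 B3 4C EE 9E 8B C7 B6

U+0643: 2-byte form → D9 83.
U+8533: 3-byte form → E8 94 B3.
U+004C: 1-byte form → 4C.
U+E78B: 3-byte form → EE 9E 8B.
U+01F6: 2-byte form → C7 B6.
Concatenated (11 bytes): D9 83 E8 94 B3 4C EE 9E 8B C7 B6.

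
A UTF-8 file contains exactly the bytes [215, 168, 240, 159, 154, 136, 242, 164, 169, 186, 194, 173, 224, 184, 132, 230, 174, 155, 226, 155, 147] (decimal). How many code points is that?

7

Byte at offset 0: 0xD7 = 11010111 → 2-byte char (#1). Advance 2.
Byte at offset 2: 0xF0 = 11110000 → 4-byte char (#2). Advance 4.
Byte at offset 6: 0xF2 = 11110010 → 4-byte char (#3). Advance 4.
Byte at offset 10: 0xC2 = 11000010 → 2-byte char (#4). Advance 2.
Byte at offset 12: 0xE0 = 11100000 → 3-byte char (#5). Advance 3.
Byte at offset 15: 0xE6 = 11100110 → 3-byte char (#6). Advance 3.
Byte at offset 18: 0xE2 = 11100010 → 3-byte char (#7). Advance 3.
Reached end at offset 21 after 7 code points.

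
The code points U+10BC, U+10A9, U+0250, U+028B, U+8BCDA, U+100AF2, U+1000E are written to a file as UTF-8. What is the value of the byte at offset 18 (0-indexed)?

U+10BC → 3-byte form E1 82 BC at offsets 0–2.
U+10A9 → 3-byte form E1 82 A9 at offsets 3–5.
U+0250 → 2-byte form C9 90 at offsets 6–7.
U+028B → 2-byte form CA 8B at offsets 8–9.
U+8BCDA → 4-byte form F2 8B B3 9A at offsets 10–13.
U+100AF2 → 4-byte form F4 80 AB B2 at offsets 14–17.
U+1000E → 4-byte form F0 90 80 8E at offsets 18–21.
Offset 18 falls in char 7's range; it's byte 1 of F0 90 80 8E = 0xF0.

0xF0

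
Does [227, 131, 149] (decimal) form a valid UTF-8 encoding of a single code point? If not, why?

valid

Leading byte 0xE3 = 11100011 → 3-byte form.
Continuation bytes 0x83=10000011, 0x95=10010101 all match 10xxxxxx.
Decoded value 0x30D5 is ≥ 0x800 (shortest form) and not a surrogate.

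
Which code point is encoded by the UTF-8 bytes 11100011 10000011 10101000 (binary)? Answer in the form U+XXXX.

Leading byte 0xE3 = 11100011 matches 1110xxxx → 3-byte sequence.
Byte 1: 0xE3 = 11100011, payload 0011 (4 bits).
Byte 2: 0x83 = 10000011 (10xxxxxx ✓), payload 000011.
Byte 3: 0xA8 = 10101000 (10xxxxxx ✓), payload 101000.
Concatenate: 0011000011101000 = 0x30E8 (16 bits → U+30E8).

U+30E8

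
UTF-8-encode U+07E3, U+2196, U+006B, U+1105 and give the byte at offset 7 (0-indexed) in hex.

0x84

U+07E3 → 2-byte form DF A3 at offsets 0–1.
U+2196 → 3-byte form E2 86 96 at offsets 2–4.
U+006B → 1-byte form 6B at offsets 5–5.
U+1105 → 3-byte form E1 84 85 at offsets 6–8.
Offset 7 falls in char 4's range; it's byte 2 of E1 84 85 = 0x84.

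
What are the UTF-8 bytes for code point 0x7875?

U+7875 = 0x7875 = 30837 decimal. In range U+0800–U+FFFF → 3-byte form: 1110xxxx 10xxxxxx 10xxxxxx.
Binary (16 bits): 0111100001110101.
Split 4+6+6: 0111 | 100001 | 110101.
Byte 1: 11100111 = 0xE7.
Byte 2: 10100001 = 0xA1.
Byte 3: 10110101 = 0xB5.

E7 A1 B5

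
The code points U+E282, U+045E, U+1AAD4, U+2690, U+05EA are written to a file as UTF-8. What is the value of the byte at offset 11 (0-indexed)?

0x90

U+E282 → 3-byte form EE 8A 82 at offsets 0–2.
U+045E → 2-byte form D1 9E at offsets 3–4.
U+1AAD4 → 4-byte form F0 9A AB 94 at offsets 5–8.
U+2690 → 3-byte form E2 9A 90 at offsets 9–11.
Offset 11 falls in char 4's range; it's byte 3 of E2 9A 90 = 0x90.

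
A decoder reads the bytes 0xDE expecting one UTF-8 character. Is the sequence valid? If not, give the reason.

invalid (sequence truncated)

Leading byte 0xDE = 11011110 → 2-byte form, but only 1 byte is present.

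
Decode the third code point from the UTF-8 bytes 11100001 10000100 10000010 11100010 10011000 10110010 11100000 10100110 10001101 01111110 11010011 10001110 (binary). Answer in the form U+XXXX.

Offset 0: leading byte 0xE1 = 11100001 → 3-byte char #1 = E1 84 82.
Offset 3: leading byte 0xE2 = 11100010 → 3-byte char #2 = E2 98 B2.
Offset 6: leading byte 0xE0 = 11100000 → 3-byte char #3 = E0 A6 8D.
Leading byte 0xE0 = 11100000 matches 1110xxxx → 3-byte sequence.
Byte 1: 0xE0 = 11100000, payload 0000 (4 bits).
Byte 2: 0xA6 = 10100110 (10xxxxxx ✓), payload 100110.
Byte 3: 0x8D = 10001101 (10xxxxxx ✓), payload 001101.
Concatenate: 0000100110001101 = 0x98D (16 bits → U+098D).

U+098D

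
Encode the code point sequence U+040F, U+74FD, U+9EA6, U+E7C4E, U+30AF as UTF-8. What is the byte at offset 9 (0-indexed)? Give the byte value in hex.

0xA7

U+040F → 2-byte form D0 8F at offsets 0–1.
U+74FD → 3-byte form E7 93 BD at offsets 2–4.
U+9EA6 → 3-byte form E9 BA A6 at offsets 5–7.
U+E7C4E → 4-byte form F3 A7 B1 8E at offsets 8–11.
Offset 9 falls in char 4's range; it's byte 2 of F3 A7 B1 8E = 0xA7.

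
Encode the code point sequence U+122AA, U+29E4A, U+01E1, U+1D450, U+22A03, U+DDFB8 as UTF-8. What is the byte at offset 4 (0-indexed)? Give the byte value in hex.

0xF0

U+122AA → 4-byte form F0 92 8A AA at offsets 0–3.
U+29E4A → 4-byte form F0 A9 B9 8A at offsets 4–7.
Offset 4 falls in char 2's range; it's byte 1 of F0 A9 B9 8A = 0xF0.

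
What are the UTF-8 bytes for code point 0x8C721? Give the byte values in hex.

U+8C721 = 0x8C721 = 575265 decimal. In range U+10000–U+10FFFF → 4-byte form: 11110xxx 10xxxxxx 10xxxxxx 10xxxxxx.
Binary (21 bits): 010001100011100100001.
Split 3+6+6+6: 010 | 001100 | 011100 | 100001.
Byte 1: 11110010 = 0xF2.
Byte 2: 10001100 = 0x8C.
Byte 3: 10011100 = 0x9C.
Byte 4: 10100001 = 0xA1.

F2 8C 9C A1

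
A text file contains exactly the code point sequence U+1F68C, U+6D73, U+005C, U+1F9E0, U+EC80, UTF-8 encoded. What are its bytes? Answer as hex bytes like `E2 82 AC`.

F0 9F 9A 8C E6 B5 B3 5C F0 9F A7 A0 EE B2 80

U+1F68C: 4-byte form → F0 9F 9A 8C.
U+6D73: 3-byte form → E6 B5 B3.
U+005C: 1-byte form → 5C.
U+1F9E0: 4-byte form → F0 9F A7 A0.
U+EC80: 3-byte form → EE B2 80.
Concatenated (15 bytes): F0 9F 9A 8C E6 B5 B3 5C F0 9F A7 A0 EE B2 80.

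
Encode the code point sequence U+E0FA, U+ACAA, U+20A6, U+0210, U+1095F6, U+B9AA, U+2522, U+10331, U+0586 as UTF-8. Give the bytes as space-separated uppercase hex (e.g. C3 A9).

U+E0FA: 3-byte form → EE 83 BA.
U+ACAA: 3-byte form → EA B2 AA.
U+20A6: 3-byte form → E2 82 A6.
U+0210: 2-byte form → C8 90.
U+1095F6: 4-byte form → F4 89 97 B6.
U+B9AA: 3-byte form → EB A6 AA.
U+2522: 3-byte form → E2 94 A2.
U+10331: 4-byte form → F0 90 8C B1.
U+0586: 2-byte form → D6 86.
Concatenated (27 bytes): EE 83 BA EA B2 AA E2 82 A6 C8 90 F4 89 97 B6 EB A6 AA E2 94 A2 F0 90 8C B1 D6 86.

EE 83 BA EA B2 AA E2 82 A6 C8 90 F4 89 97 B6 EB A6 AA E2 94 A2 F0 90 8C B1 D6 86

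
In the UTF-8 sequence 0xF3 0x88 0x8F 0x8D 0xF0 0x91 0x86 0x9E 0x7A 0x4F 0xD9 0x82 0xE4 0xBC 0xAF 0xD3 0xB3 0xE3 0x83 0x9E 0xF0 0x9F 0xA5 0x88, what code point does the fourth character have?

U+004F

Offset 0: leading byte 0xF3 = 11110011 → 4-byte char #1 = F3 88 8F 8D.
Offset 4: leading byte 0xF0 = 11110000 → 4-byte char #2 = F0 91 86 9E.
Offset 8: leading byte 0x7A = 01111010 → 1-byte char #3 = 7A.
Offset 9: leading byte 0x4F = 01001111 → 1-byte char #4 = 4F.
Leading byte 0x4F = 01001111 matches 0xxxxxxx → 1-byte sequence.
Byte 1: 0x4F = 01001111, payload 1001111 (7 bits).
Concatenate: 1001111 = 0x4F (7 bits → U+004F).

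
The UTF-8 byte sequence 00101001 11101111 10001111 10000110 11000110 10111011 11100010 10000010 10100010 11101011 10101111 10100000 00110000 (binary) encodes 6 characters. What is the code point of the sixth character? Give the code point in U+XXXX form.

Offset 0: leading byte 0x29 = 00101001 → 1-byte char #1 = 29.
Offset 1: leading byte 0xEF = 11101111 → 3-byte char #2 = EF 8F 86.
Offset 4: leading byte 0xC6 = 11000110 → 2-byte char #3 = C6 BB.
Offset 6: leading byte 0xE2 = 11100010 → 3-byte char #4 = E2 82 A2.
Offset 9: leading byte 0xEB = 11101011 → 3-byte char #5 = EB AF A0.
Offset 12: leading byte 0x30 = 00110000 → 1-byte char #6 = 30.
Leading byte 0x30 = 00110000 matches 0xxxxxxx → 1-byte sequence.
Byte 1: 0x30 = 00110000, payload 0110000 (7 bits).
Concatenate: 0110000 = 0x30 (7 bits → U+0030).

U+0030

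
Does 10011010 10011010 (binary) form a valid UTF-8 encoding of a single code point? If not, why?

invalid (continuation byte with no leading byte)

Byte 0x9A = 10011010 has the form 10xxxxxx — a continuation byte — but there is no preceding leading byte.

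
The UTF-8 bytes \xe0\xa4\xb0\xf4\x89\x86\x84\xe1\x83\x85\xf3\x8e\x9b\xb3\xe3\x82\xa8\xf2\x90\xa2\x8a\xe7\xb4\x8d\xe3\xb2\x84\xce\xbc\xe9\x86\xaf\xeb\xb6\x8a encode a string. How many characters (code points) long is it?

Byte at offset 0: 0xE0 = 11100000 → 3-byte char (#1). Advance 3.
Byte at offset 3: 0xF4 = 11110100 → 4-byte char (#2). Advance 4.
Byte at offset 7: 0xE1 = 11100001 → 3-byte char (#3). Advance 3.
Byte at offset 10: 0xF3 = 11110011 → 4-byte char (#4). Advance 4.
Byte at offset 14: 0xE3 = 11100011 → 3-byte char (#5). Advance 3.
Byte at offset 17: 0xF2 = 11110010 → 4-byte char (#6). Advance 4.
Byte at offset 21: 0xE7 = 11100111 → 3-byte char (#7). Advance 3.
Byte at offset 24: 0xE3 = 11100011 → 3-byte char (#8). Advance 3.
Byte at offset 27: 0xCE = 11001110 → 2-byte char (#9). Advance 2.
Byte at offset 29: 0xE9 = 11101001 → 3-byte char (#10). Advance 3.
Byte at offset 32: 0xEB = 11101011 → 3-byte char (#11). Advance 3.
Reached end at offset 35 after 11 code points.

11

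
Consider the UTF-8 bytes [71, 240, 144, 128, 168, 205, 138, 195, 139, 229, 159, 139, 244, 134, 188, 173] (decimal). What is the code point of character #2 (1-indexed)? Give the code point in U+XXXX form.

Offset 0: leading byte 0x47 = 01000111 → 1-byte char #1 = 47.
Offset 1: leading byte 0xF0 = 11110000 → 4-byte char #2 = F0 90 80 A8.
Leading byte 0xF0 = 11110000 matches 11110xxx → 4-byte sequence.
Byte 1: 0xF0 = 11110000, payload 000 (3 bits).
Byte 2: 0x90 = 10010000 (10xxxxxx ✓), payload 010000.
Byte 3: 0x80 = 10000000 (10xxxxxx ✓), payload 000000.
Byte 4: 0xA8 = 10101000 (10xxxxxx ✓), payload 101000.
Concatenate: 000010000000000101000 = 0x10028 (21 bits → U+10028).

U+10028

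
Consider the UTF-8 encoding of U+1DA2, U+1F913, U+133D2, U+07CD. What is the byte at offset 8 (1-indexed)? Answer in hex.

0xF0

1-indexed offset 8 is 0-indexed offset 7.
U+1DA2 → 3-byte form E1 B6 A2 at offsets 0–2.
U+1F913 → 4-byte form F0 9F A4 93 at offsets 3–6.
U+133D2 → 4-byte form F0 93 8F 92 at offsets 7–10.
Offset 7 falls in char 3's range; it's byte 1 of F0 93 8F 92 = 0xF0.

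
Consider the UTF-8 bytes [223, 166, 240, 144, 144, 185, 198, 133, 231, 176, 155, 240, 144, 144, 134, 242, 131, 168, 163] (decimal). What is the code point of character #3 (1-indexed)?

U+0185

Offset 0: leading byte 0xDF = 11011111 → 2-byte char #1 = DF A6.
Offset 2: leading byte 0xF0 = 11110000 → 4-byte char #2 = F0 90 90 B9.
Offset 6: leading byte 0xC6 = 11000110 → 2-byte char #3 = C6 85.
Leading byte 0xC6 = 11000110 matches 110xxxxx → 2-byte sequence.
Byte 1: 0xC6 = 11000110, payload 00110 (5 bits).
Byte 2: 0x85 = 10000101 (10xxxxxx ✓), payload 000101.
Concatenate: 00110000101 = 0x185 (11 bits → U+0185).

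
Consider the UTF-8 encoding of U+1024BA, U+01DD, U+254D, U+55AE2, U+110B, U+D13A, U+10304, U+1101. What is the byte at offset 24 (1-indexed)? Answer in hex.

0xE1

1-indexed offset 24 is 0-indexed offset 23.
U+1024BA → 4-byte form F4 82 92 BA at offsets 0–3.
U+01DD → 2-byte form C7 9D at offsets 4–5.
U+254D → 3-byte form E2 95 8D at offsets 6–8.
U+55AE2 → 4-byte form F1 95 AB A2 at offsets 9–12.
U+110B → 3-byte form E1 84 8B at offsets 13–15.
U+D13A → 3-byte form ED 84 BA at offsets 16–18.
U+10304 → 4-byte form F0 90 8C 84 at offsets 19–22.
U+1101 → 3-byte form E1 84 81 at offsets 23–25.
Offset 23 falls in char 8's range; it's byte 1 of E1 84 81 = 0xE1.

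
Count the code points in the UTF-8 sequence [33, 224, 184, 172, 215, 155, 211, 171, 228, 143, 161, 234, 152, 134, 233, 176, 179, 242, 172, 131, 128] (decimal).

8

Byte at offset 0: 0x21 = 00100001 → 1-byte char (#1). Advance 1.
Byte at offset 1: 0xE0 = 11100000 → 3-byte char (#2). Advance 3.
Byte at offset 4: 0xD7 = 11010111 → 2-byte char (#3). Advance 2.
Byte at offset 6: 0xD3 = 11010011 → 2-byte char (#4). Advance 2.
Byte at offset 8: 0xE4 = 11100100 → 3-byte char (#5). Advance 3.
Byte at offset 11: 0xEA = 11101010 → 3-byte char (#6). Advance 3.
Byte at offset 14: 0xE9 = 11101001 → 3-byte char (#7). Advance 3.
Byte at offset 17: 0xF2 = 11110010 → 4-byte char (#8). Advance 4.
Reached end at offset 21 after 8 code points.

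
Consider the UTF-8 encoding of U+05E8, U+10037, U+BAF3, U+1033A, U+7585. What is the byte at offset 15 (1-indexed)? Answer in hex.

1-indexed offset 15 is 0-indexed offset 14.
U+05E8 → 2-byte form D7 A8 at offsets 0–1.
U+10037 → 4-byte form F0 90 80 B7 at offsets 2–5.
U+BAF3 → 3-byte form EB AB B3 at offsets 6–8.
U+1033A → 4-byte form F0 90 8C BA at offsets 9–12.
U+7585 → 3-byte form E7 96 85 at offsets 13–15.
Offset 14 falls in char 5's range; it's byte 2 of E7 96 85 = 0x96.

0x96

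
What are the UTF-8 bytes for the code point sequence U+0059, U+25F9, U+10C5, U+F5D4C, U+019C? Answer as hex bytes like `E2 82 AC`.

U+0059: 1-byte form → 59.
U+25F9: 3-byte form → E2 97 B9.
U+10C5: 3-byte form → E1 83 85.
U+F5D4C: 4-byte form → F3 B5 B5 8C.
U+019C: 2-byte form → C6 9C.
Concatenated (13 bytes): 59 E2 97 B9 E1 83 85 F3 B5 B5 8C C6 9C.

59 E2 97 B9 E1 83 85 F3 B5 B5 8C C6 9C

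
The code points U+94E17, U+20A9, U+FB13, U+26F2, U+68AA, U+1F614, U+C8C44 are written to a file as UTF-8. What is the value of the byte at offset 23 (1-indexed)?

1-indexed offset 23 is 0-indexed offset 22.
U+94E17 → 4-byte form F2 94 B8 97 at offsets 0–3.
U+20A9 → 3-byte form E2 82 A9 at offsets 4–6.
U+FB13 → 3-byte form EF AC 93 at offsets 7–9.
U+26F2 → 3-byte form E2 9B B2 at offsets 10–12.
U+68AA → 3-byte form E6 A2 AA at offsets 13–15.
U+1F614 → 4-byte form F0 9F 98 94 at offsets 16–19.
U+C8C44 → 4-byte form F3 88 B1 84 at offsets 20–23.
Offset 22 falls in char 7's range; it's byte 3 of F3 88 B1 84 = 0xB1.

0xB1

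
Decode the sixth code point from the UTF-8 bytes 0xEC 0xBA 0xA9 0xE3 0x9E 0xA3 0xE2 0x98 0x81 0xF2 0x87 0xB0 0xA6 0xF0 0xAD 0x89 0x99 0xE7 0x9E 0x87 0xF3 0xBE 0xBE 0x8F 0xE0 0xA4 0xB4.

U+7787

Offset 0: leading byte 0xEC = 11101100 → 3-byte char #1 = EC BA A9.
Offset 3: leading byte 0xE3 = 11100011 → 3-byte char #2 = E3 9E A3.
Offset 6: leading byte 0xE2 = 11100010 → 3-byte char #3 = E2 98 81.
Offset 9: leading byte 0xF2 = 11110010 → 4-byte char #4 = F2 87 B0 A6.
Offset 13: leading byte 0xF0 = 11110000 → 4-byte char #5 = F0 AD 89 99.
Offset 17: leading byte 0xE7 = 11100111 → 3-byte char #6 = E7 9E 87.
Leading byte 0xE7 = 11100111 matches 1110xxxx → 3-byte sequence.
Byte 1: 0xE7 = 11100111, payload 0111 (4 bits).
Byte 2: 0x9E = 10011110 (10xxxxxx ✓), payload 011110.
Byte 3: 0x87 = 10000111 (10xxxxxx ✓), payload 000111.
Concatenate: 0111011110000111 = 0x7787 (16 bits → U+7787).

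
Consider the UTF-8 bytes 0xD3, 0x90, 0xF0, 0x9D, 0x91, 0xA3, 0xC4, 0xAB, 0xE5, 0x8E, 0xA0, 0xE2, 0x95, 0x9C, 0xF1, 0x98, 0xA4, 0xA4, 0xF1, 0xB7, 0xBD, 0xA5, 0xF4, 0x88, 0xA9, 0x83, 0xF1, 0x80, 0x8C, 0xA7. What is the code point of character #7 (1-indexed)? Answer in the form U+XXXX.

U+77F65

Offset 0: leading byte 0xD3 = 11010011 → 2-byte char #1 = D3 90.
Offset 2: leading byte 0xF0 = 11110000 → 4-byte char #2 = F0 9D 91 A3.
Offset 6: leading byte 0xC4 = 11000100 → 2-byte char #3 = C4 AB.
Offset 8: leading byte 0xE5 = 11100101 → 3-byte char #4 = E5 8E A0.
Offset 11: leading byte 0xE2 = 11100010 → 3-byte char #5 = E2 95 9C.
Offset 14: leading byte 0xF1 = 11110001 → 4-byte char #6 = F1 98 A4 A4.
Offset 18: leading byte 0xF1 = 11110001 → 4-byte char #7 = F1 B7 BD A5.
Leading byte 0xF1 = 11110001 matches 11110xxx → 4-byte sequence.
Byte 1: 0xF1 = 11110001, payload 001 (3 bits).
Byte 2: 0xB7 = 10110111 (10xxxxxx ✓), payload 110111.
Byte 3: 0xBD = 10111101 (10xxxxxx ✓), payload 111101.
Byte 4: 0xA5 = 10100101 (10xxxxxx ✓), payload 100101.
Concatenate: 001110111111101100101 = 0x77F65 (21 bits → U+77F65).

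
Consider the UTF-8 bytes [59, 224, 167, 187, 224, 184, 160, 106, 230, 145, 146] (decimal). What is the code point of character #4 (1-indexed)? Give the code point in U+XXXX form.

U+006A

Offset 0: leading byte 0x3B = 00111011 → 1-byte char #1 = 3B.
Offset 1: leading byte 0xE0 = 11100000 → 3-byte char #2 = E0 A7 BB.
Offset 4: leading byte 0xE0 = 11100000 → 3-byte char #3 = E0 B8 A0.
Offset 7: leading byte 0x6A = 01101010 → 1-byte char #4 = 6A.
Leading byte 0x6A = 01101010 matches 0xxxxxxx → 1-byte sequence.
Byte 1: 0x6A = 01101010, payload 1101010 (7 bits).
Concatenate: 1101010 = 0x6A (7 bits → U+006A).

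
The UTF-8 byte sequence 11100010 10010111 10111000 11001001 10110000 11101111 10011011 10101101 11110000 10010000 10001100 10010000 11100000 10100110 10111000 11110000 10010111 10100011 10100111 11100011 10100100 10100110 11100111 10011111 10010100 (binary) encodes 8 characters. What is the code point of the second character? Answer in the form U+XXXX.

Offset 0: leading byte 0xE2 = 11100010 → 3-byte char #1 = E2 97 B8.
Offset 3: leading byte 0xC9 = 11001001 → 2-byte char #2 = C9 B0.
Leading byte 0xC9 = 11001001 matches 110xxxxx → 2-byte sequence.
Byte 1: 0xC9 = 11001001, payload 01001 (5 bits).
Byte 2: 0xB0 = 10110000 (10xxxxxx ✓), payload 110000.
Concatenate: 01001110000 = 0x270 (11 bits → U+0270).

U+0270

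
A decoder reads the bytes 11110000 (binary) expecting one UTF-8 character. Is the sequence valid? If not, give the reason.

invalid (sequence truncated)

Leading byte 0xF0 = 11110000 → 4-byte form, but only 1 byte is present.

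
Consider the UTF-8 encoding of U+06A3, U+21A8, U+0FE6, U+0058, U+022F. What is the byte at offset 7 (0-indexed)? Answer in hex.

U+06A3 → 2-byte form DA A3 at offsets 0–1.
U+21A8 → 3-byte form E2 86 A8 at offsets 2–4.
U+0FE6 → 3-byte form E0 BF A6 at offsets 5–7.
Offset 7 falls in char 3's range; it's byte 3 of E0 BF A6 = 0xA6.

0xA6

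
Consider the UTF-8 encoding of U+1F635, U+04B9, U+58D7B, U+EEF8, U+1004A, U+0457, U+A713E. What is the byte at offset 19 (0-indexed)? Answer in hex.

U+1F635 → 4-byte form F0 9F 98 B5 at offsets 0–3.
U+04B9 → 2-byte form D2 B9 at offsets 4–5.
U+58D7B → 4-byte form F1 98 B5 BB at offsets 6–9.
U+EEF8 → 3-byte form EE BB B8 at offsets 10–12.
U+1004A → 4-byte form F0 90 81 8A at offsets 13–16.
U+0457 → 2-byte form D1 97 at offsets 17–18.
U+A713E → 4-byte form F2 A7 84 BE at offsets 19–22.
Offset 19 falls in char 7's range; it's byte 1 of F2 A7 84 BE = 0xF2.

0xF2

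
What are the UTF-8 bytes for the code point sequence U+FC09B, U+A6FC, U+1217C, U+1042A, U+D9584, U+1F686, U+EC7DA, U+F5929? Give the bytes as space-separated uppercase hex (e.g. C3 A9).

F3 BC 82 9B EA 9B BC F0 92 85 BC F0 90 90 AA F3 99 96 84 F0 9F 9A 86 F3 AC 9F 9A F3 B5 A4 A9

U+FC09B: 4-byte form → F3 BC 82 9B.
U+A6FC: 3-byte form → EA 9B BC.
U+1217C: 4-byte form → F0 92 85 BC.
U+1042A: 4-byte form → F0 90 90 AA.
U+D9584: 4-byte form → F3 99 96 84.
U+1F686: 4-byte form → F0 9F 9A 86.
U+EC7DA: 4-byte form → F3 AC 9F 9A.
U+F5929: 4-byte form → F3 B5 A4 A9.
Concatenated (31 bytes): F3 BC 82 9B EA 9B BC F0 92 85 BC F0 90 90 AA F3 99 96 84 F0 9F 9A 86 F3 AC 9F 9A F3 B5 A4 A9.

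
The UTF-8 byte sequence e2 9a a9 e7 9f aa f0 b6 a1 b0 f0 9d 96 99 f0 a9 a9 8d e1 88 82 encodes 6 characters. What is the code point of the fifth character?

Offset 0: leading byte 0xE2 = 11100010 → 3-byte char #1 = E2 9A A9.
Offset 3: leading byte 0xE7 = 11100111 → 3-byte char #2 = E7 9F AA.
Offset 6: leading byte 0xF0 = 11110000 → 4-byte char #3 = F0 B6 A1 B0.
Offset 10: leading byte 0xF0 = 11110000 → 4-byte char #4 = F0 9D 96 99.
Offset 14: leading byte 0xF0 = 11110000 → 4-byte char #5 = F0 A9 A9 8D.
Leading byte 0xF0 = 11110000 matches 11110xxx → 4-byte sequence.
Byte 1: 0xF0 = 11110000, payload 000 (3 bits).
Byte 2: 0xA9 = 10101001 (10xxxxxx ✓), payload 101001.
Byte 3: 0xA9 = 10101001 (10xxxxxx ✓), payload 101001.
Byte 4: 0x8D = 10001101 (10xxxxxx ✓), payload 001101.
Concatenate: 000101001101001001101 = 0x29A4D (21 bits → U+29A4D).

U+29A4D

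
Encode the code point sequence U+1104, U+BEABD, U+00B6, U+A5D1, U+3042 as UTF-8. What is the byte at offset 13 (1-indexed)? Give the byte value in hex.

1-indexed offset 13 is 0-indexed offset 12.
U+1104 → 3-byte form E1 84 84 at offsets 0–2.
U+BEABD → 4-byte form F2 BE AA BD at offsets 3–6.
U+00B6 → 2-byte form C2 B6 at offsets 7–8.
U+A5D1 → 3-byte form EA 97 91 at offsets 9–11.
U+3042 → 3-byte form E3 81 82 at offsets 12–14.
Offset 12 falls in char 5's range; it's byte 1 of E3 81 82 = 0xE3.

0xE3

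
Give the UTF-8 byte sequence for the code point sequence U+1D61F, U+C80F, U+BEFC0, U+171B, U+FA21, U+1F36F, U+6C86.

F0 9D 98 9F EC A0 8F F2 BE BF 80 E1 9C 9B EF A8 A1 F0 9F 8D AF E6 B2 86

U+1D61F: 4-byte form → F0 9D 98 9F.
U+C80F: 3-byte form → EC A0 8F.
U+BEFC0: 4-byte form → F2 BE BF 80.
U+171B: 3-byte form → E1 9C 9B.
U+FA21: 3-byte form → EF A8 A1.
U+1F36F: 4-byte form → F0 9F 8D AF.
U+6C86: 3-byte form → E6 B2 86.
Concatenated (24 bytes): F0 9D 98 9F EC A0 8F F2 BE BF 80 E1 9C 9B EF A8 A1 F0 9F 8D AF E6 B2 86.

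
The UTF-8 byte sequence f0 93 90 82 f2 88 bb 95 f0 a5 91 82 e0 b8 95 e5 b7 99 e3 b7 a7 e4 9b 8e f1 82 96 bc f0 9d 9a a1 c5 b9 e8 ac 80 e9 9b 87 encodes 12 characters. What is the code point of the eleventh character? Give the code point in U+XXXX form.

U+8B00

Offset 0: leading byte 0xF0 = 11110000 → 4-byte char #1 = F0 93 90 82.
Offset 4: leading byte 0xF2 = 11110010 → 4-byte char #2 = F2 88 BB 95.
Offset 8: leading byte 0xF0 = 11110000 → 4-byte char #3 = F0 A5 91 82.
Offset 12: leading byte 0xE0 = 11100000 → 3-byte char #4 = E0 B8 95.
Offset 15: leading byte 0xE5 = 11100101 → 3-byte char #5 = E5 B7 99.
Offset 18: leading byte 0xE3 = 11100011 → 3-byte char #6 = E3 B7 A7.
Offset 21: leading byte 0xE4 = 11100100 → 3-byte char #7 = E4 9B 8E.
Offset 24: leading byte 0xF1 = 11110001 → 4-byte char #8 = F1 82 96 BC.
Offset 28: leading byte 0xF0 = 11110000 → 4-byte char #9 = F0 9D 9A A1.
Offset 32: leading byte 0xC5 = 11000101 → 2-byte char #10 = C5 B9.
Offset 34: leading byte 0xE8 = 11101000 → 3-byte char #11 = E8 AC 80.
Leading byte 0xE8 = 11101000 matches 1110xxxx → 3-byte sequence.
Byte 1: 0xE8 = 11101000, payload 1000 (4 bits).
Byte 2: 0xAC = 10101100 (10xxxxxx ✓), payload 101100.
Byte 3: 0x80 = 10000000 (10xxxxxx ✓), payload 000000.
Concatenate: 1000101100000000 = 0x8B00 (16 bits → U+8B00).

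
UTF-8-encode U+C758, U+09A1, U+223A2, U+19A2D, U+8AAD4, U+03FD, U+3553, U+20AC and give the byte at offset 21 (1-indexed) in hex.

1-indexed offset 21 is 0-indexed offset 20.
U+C758 → 3-byte form EC 9D 98 at offsets 0–2.
U+09A1 → 3-byte form E0 A6 A1 at offsets 3–5.
U+223A2 → 4-byte form F0 A2 8E A2 at offsets 6–9.
U+19A2D → 4-byte form F0 99 A8 AD at offsets 10–13.
U+8AAD4 → 4-byte form F2 8A AB 94 at offsets 14–17.
U+03FD → 2-byte form CF BD at offsets 18–19.
U+3553 → 3-byte form E3 95 93 at offsets 20–22.
Offset 20 falls in char 7's range; it's byte 1 of E3 95 93 = 0xE3.

0xE3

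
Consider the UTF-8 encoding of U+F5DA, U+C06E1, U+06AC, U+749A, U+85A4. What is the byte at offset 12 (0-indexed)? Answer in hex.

0xE8

U+F5DA → 3-byte form EF 97 9A at offsets 0–2.
U+C06E1 → 4-byte form F3 80 9B A1 at offsets 3–6.
U+06AC → 2-byte form DA AC at offsets 7–8.
U+749A → 3-byte form E7 92 9A at offsets 9–11.
U+85A4 → 3-byte form E8 96 A4 at offsets 12–14.
Offset 12 falls in char 5's range; it's byte 1 of E8 96 A4 = 0xE8.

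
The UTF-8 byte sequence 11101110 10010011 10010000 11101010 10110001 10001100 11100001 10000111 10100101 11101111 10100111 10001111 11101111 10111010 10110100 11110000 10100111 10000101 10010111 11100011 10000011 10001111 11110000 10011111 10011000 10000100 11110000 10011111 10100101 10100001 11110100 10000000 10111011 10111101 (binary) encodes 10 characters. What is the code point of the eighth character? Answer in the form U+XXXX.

U+1F604

Offset 0: leading byte 0xEE = 11101110 → 3-byte char #1 = EE 93 90.
Offset 3: leading byte 0xEA = 11101010 → 3-byte char #2 = EA B1 8C.
Offset 6: leading byte 0xE1 = 11100001 → 3-byte char #3 = E1 87 A5.
Offset 9: leading byte 0xEF = 11101111 → 3-byte char #4 = EF A7 8F.
Offset 12: leading byte 0xEF = 11101111 → 3-byte char #5 = EF BA B4.
Offset 15: leading byte 0xF0 = 11110000 → 4-byte char #6 = F0 A7 85 97.
Offset 19: leading byte 0xE3 = 11100011 → 3-byte char #7 = E3 83 8F.
Offset 22: leading byte 0xF0 = 11110000 → 4-byte char #8 = F0 9F 98 84.
Leading byte 0xF0 = 11110000 matches 11110xxx → 4-byte sequence.
Byte 1: 0xF0 = 11110000, payload 000 (3 bits).
Byte 2: 0x9F = 10011111 (10xxxxxx ✓), payload 011111.
Byte 3: 0x98 = 10011000 (10xxxxxx ✓), payload 011000.
Byte 4: 0x84 = 10000100 (10xxxxxx ✓), payload 000100.
Concatenate: 000011111011000000100 = 0x1F604 (21 bits → U+1F604).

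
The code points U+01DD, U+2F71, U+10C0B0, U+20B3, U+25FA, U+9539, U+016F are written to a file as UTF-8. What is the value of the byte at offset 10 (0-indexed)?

0x82

U+01DD → 2-byte form C7 9D at offsets 0–1.
U+2F71 → 3-byte form E2 BD B1 at offsets 2–4.
U+10C0B0 → 4-byte form F4 8C 82 B0 at offsets 5–8.
U+20B3 → 3-byte form E2 82 B3 at offsets 9–11.
Offset 10 falls in char 4's range; it's byte 2 of E2 82 B3 = 0x82.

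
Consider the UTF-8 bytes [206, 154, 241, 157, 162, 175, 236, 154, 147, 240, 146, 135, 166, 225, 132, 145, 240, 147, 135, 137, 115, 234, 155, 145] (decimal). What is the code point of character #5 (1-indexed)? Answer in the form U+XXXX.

U+1111

Offset 0: leading byte 0xCE = 11001110 → 2-byte char #1 = CE 9A.
Offset 2: leading byte 0xF1 = 11110001 → 4-byte char #2 = F1 9D A2 AF.
Offset 6: leading byte 0xEC = 11101100 → 3-byte char #3 = EC 9A 93.
Offset 9: leading byte 0xF0 = 11110000 → 4-byte char #4 = F0 92 87 A6.
Offset 13: leading byte 0xE1 = 11100001 → 3-byte char #5 = E1 84 91.
Leading byte 0xE1 = 11100001 matches 1110xxxx → 3-byte sequence.
Byte 1: 0xE1 = 11100001, payload 0001 (4 bits).
Byte 2: 0x84 = 10000100 (10xxxxxx ✓), payload 000100.
Byte 3: 0x91 = 10010001 (10xxxxxx ✓), payload 010001.
Concatenate: 0001000100010001 = 0x1111 (16 bits → U+1111).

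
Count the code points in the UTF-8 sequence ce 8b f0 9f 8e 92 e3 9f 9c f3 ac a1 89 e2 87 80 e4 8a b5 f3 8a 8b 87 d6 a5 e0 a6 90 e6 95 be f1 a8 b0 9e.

11

Byte at offset 0: 0xCE = 11001110 → 2-byte char (#1). Advance 2.
Byte at offset 2: 0xF0 = 11110000 → 4-byte char (#2). Advance 4.
Byte at offset 6: 0xE3 = 11100011 → 3-byte char (#3). Advance 3.
Byte at offset 9: 0xF3 = 11110011 → 4-byte char (#4). Advance 4.
Byte at offset 13: 0xE2 = 11100010 → 3-byte char (#5). Advance 3.
Byte at offset 16: 0xE4 = 11100100 → 3-byte char (#6). Advance 3.
Byte at offset 19: 0xF3 = 11110011 → 4-byte char (#7). Advance 4.
Byte at offset 23: 0xD6 = 11010110 → 2-byte char (#8). Advance 2.
Byte at offset 25: 0xE0 = 11100000 → 3-byte char (#9). Advance 3.
Byte at offset 28: 0xE6 = 11100110 → 3-byte char (#10). Advance 3.
Byte at offset 31: 0xF1 = 11110001 → 4-byte char (#11). Advance 4.
Reached end at offset 35 after 11 code points.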